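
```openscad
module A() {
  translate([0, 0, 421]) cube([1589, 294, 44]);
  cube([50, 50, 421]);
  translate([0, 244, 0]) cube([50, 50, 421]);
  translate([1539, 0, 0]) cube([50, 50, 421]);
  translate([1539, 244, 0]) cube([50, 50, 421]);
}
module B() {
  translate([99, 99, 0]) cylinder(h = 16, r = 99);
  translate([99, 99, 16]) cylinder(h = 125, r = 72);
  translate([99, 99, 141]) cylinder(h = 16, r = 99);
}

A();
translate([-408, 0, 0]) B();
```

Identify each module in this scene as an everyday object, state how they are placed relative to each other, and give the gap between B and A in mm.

A is a bench. B is a spool. The spool is on the floor beside the bench on its −x side. The gap between the spool and the bench is 210 mm.

The spool's nearest face is 210 mm from the bench's −x face.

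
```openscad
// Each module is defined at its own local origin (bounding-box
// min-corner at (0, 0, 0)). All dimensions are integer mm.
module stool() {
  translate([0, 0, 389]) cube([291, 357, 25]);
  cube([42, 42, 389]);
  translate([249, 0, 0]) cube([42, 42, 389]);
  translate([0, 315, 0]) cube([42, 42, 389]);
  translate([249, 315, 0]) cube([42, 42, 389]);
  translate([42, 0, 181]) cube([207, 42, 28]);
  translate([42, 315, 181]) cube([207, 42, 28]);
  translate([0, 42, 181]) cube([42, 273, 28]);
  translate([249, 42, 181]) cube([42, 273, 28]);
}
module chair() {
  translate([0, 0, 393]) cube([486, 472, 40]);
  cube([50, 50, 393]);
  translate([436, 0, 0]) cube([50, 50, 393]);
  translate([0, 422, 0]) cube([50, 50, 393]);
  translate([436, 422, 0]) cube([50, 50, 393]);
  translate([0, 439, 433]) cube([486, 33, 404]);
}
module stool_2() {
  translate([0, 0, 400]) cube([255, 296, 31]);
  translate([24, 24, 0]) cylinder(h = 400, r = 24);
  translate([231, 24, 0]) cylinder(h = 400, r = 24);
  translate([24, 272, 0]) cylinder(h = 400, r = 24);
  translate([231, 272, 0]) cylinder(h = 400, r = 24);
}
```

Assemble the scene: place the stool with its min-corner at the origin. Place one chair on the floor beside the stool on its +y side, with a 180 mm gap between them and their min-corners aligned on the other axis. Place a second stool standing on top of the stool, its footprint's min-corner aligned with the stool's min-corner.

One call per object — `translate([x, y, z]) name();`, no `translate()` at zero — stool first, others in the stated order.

stool();
translate([0, 537, 0]) chair();
translate([0, 0, 414]) stool_2();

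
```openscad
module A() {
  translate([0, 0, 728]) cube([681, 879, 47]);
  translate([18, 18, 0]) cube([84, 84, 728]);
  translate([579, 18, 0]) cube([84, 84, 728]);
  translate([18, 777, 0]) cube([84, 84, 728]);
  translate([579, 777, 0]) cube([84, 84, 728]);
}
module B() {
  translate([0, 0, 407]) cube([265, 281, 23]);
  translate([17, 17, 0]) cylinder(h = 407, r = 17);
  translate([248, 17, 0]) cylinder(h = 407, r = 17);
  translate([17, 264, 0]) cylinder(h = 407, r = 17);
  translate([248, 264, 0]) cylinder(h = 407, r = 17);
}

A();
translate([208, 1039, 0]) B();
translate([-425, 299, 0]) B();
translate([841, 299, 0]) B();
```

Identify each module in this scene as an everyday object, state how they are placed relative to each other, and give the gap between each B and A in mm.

A is a table. B is a stool. Three stools sit around the table at the +y, −x, +x sides. The gap between each stool and the table is 160 mm.

Each stool's nearest face is 160 mm from the table's bounding box.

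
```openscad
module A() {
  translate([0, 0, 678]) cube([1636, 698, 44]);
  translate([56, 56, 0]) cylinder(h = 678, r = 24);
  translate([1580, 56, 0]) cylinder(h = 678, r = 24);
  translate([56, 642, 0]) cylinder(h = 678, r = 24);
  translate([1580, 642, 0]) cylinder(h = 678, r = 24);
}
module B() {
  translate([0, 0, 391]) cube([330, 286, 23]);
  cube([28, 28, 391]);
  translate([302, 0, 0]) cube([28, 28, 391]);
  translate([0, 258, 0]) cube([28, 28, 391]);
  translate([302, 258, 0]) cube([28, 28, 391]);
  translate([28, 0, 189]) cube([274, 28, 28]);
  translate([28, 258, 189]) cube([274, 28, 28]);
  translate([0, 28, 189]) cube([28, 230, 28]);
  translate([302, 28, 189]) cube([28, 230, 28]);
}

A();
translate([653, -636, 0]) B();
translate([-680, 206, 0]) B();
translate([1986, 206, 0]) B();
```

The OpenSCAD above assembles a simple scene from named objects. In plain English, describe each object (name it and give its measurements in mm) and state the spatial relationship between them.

A is a table with a 1636×698 mm rectangular top, 44 mm thick, top surface at z = 722 mm, supported by four round legs of 48 mm diameter, each leg's bounding box inset 32 mm from the nearest pair of top edges, running from the floor.

B is a four-legged stool. The seat is 330×286 mm, 23 mm thick, top at z = 414 mm. It stands on four square legs, each 28×28 mm in cross-section, from z = 0 to the seat underside, each flush with a corner of the seat. Four stretchers, 28 mm wide and 28 mm tall, connect adjacent legs with their undersides at z = 189 mm, each running between the inner faces of the legs it joins and aligned with the legs' outer faces on the other axis.

Three stools sit around the table at the −y, −x, +x sides.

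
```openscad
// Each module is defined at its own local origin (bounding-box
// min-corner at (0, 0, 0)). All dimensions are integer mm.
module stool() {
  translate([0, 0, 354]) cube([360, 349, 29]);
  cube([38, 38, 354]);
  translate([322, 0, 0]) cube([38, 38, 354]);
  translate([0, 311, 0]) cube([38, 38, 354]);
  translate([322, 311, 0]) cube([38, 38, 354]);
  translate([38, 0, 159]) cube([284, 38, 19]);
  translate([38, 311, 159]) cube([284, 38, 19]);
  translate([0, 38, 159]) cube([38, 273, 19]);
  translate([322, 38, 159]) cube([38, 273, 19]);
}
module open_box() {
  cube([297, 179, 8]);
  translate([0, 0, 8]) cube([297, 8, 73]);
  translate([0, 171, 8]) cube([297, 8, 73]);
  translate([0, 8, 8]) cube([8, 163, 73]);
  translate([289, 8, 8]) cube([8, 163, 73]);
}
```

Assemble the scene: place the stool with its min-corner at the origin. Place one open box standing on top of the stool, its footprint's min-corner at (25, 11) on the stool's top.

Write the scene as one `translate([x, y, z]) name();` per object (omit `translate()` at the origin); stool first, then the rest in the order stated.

stool();
translate([25, 11, 383]) open_box();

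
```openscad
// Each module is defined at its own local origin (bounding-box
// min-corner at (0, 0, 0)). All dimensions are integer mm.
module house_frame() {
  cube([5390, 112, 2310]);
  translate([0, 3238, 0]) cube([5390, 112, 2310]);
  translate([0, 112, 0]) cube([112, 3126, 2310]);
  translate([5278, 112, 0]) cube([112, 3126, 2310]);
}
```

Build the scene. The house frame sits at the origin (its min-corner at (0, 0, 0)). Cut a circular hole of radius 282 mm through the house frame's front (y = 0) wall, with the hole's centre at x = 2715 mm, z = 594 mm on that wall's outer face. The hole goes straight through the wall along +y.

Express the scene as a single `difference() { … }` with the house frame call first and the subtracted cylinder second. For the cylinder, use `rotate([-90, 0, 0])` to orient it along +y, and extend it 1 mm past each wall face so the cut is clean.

difference() {
  house_frame();
  translate([2715, -1, 594]) rotate([-90, 0, 0]) cylinder(h = 114, r = 282);
}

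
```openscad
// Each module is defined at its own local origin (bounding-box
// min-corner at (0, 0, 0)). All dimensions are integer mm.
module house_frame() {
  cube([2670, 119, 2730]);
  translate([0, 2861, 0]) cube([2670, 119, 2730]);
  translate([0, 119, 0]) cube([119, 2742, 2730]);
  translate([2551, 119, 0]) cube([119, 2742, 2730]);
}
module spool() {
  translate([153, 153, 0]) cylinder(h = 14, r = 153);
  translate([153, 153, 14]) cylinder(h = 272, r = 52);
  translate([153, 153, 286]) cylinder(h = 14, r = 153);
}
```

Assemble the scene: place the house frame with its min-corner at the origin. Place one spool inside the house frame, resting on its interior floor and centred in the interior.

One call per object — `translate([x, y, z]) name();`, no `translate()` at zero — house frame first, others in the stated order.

house_frame();
translate([1182, 1337, 0]) spool();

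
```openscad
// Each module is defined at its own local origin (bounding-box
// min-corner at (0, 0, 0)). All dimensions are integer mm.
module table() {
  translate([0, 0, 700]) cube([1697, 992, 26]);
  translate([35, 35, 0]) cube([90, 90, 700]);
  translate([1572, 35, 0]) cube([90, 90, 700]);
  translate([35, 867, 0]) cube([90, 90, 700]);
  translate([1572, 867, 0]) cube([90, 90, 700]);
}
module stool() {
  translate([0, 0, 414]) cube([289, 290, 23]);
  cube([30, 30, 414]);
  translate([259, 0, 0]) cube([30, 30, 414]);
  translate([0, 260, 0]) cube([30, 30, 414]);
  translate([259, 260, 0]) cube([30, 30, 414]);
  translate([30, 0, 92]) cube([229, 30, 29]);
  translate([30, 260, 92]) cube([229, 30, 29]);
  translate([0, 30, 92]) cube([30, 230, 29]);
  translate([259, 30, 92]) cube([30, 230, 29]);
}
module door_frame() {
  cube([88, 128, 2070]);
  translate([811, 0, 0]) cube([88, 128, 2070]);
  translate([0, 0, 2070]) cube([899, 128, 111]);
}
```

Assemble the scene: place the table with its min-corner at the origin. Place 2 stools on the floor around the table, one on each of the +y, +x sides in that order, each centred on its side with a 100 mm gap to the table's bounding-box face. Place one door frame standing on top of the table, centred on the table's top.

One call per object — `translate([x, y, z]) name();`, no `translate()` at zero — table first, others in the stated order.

table();
translate([704, 1092, 0]) stool();
translate([1797, 351, 0]) stool();
translate([399, 432, 726]) door_frame();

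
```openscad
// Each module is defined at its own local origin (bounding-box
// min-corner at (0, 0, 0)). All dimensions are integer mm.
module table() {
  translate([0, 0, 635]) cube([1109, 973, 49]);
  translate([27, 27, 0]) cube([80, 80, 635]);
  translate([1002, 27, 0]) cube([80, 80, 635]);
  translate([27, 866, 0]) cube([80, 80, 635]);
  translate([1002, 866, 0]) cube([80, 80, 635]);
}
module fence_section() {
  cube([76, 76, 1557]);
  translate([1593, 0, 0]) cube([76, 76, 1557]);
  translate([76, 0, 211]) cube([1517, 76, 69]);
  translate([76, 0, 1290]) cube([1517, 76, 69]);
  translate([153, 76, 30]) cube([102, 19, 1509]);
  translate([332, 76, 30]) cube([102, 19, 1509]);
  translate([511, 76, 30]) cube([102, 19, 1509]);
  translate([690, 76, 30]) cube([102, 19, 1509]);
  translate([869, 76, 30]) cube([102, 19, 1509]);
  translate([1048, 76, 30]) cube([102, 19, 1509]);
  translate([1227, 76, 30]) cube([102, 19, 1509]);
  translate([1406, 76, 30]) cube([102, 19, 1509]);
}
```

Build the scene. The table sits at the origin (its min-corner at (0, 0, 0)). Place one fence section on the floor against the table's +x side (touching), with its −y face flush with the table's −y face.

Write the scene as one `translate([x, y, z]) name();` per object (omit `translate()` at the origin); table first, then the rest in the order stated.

table();
translate([1109, 0, 0]) fence_section();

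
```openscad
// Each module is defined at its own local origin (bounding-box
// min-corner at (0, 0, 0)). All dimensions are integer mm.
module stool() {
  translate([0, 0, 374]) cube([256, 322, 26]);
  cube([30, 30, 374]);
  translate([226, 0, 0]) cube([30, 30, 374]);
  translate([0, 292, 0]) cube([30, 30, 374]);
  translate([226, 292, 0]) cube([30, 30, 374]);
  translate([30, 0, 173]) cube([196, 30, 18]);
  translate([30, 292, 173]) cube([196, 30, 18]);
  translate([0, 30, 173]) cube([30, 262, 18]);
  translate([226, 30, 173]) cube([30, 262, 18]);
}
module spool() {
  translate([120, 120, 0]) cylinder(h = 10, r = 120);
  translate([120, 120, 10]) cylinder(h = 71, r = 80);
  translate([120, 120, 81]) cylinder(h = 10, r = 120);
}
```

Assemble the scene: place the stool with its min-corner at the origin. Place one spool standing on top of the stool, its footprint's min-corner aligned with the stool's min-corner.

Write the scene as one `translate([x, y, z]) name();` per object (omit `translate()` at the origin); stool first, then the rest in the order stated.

stool();
translate([0, 0, 400]) spool();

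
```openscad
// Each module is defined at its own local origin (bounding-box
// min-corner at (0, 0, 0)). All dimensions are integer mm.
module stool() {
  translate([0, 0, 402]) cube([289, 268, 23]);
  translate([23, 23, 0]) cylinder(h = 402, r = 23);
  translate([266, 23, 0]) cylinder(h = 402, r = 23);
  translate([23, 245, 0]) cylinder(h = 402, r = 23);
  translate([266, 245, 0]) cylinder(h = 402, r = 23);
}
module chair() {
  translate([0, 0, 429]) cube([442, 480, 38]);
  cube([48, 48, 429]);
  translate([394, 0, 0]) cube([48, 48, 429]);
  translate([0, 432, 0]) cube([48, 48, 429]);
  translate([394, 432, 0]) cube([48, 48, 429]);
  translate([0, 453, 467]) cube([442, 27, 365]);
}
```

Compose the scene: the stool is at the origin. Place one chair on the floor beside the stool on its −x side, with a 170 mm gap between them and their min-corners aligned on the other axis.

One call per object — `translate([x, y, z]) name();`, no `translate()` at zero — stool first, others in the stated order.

stool();
translate([-612, 0, 0]) chair();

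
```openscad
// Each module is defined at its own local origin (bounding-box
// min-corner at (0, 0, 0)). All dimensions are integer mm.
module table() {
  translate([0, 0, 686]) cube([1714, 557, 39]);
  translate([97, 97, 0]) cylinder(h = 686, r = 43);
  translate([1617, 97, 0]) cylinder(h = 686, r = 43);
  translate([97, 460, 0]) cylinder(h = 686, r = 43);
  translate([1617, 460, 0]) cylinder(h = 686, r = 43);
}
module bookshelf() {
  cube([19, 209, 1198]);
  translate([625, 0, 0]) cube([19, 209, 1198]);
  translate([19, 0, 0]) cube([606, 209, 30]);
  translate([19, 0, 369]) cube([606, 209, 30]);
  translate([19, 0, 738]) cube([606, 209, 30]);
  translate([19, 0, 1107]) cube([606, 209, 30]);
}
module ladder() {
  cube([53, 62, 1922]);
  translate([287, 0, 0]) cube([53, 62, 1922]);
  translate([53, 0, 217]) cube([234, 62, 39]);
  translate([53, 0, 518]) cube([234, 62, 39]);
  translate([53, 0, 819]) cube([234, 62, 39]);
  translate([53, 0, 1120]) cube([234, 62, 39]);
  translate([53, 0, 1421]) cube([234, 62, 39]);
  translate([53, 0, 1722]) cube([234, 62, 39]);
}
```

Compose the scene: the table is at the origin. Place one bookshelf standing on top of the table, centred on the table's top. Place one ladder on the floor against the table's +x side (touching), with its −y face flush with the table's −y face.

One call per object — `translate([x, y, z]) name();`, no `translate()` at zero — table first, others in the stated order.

table();
translate([535, 174, 725]) bookshelf();
translate([1714, 0, 0]) ladder();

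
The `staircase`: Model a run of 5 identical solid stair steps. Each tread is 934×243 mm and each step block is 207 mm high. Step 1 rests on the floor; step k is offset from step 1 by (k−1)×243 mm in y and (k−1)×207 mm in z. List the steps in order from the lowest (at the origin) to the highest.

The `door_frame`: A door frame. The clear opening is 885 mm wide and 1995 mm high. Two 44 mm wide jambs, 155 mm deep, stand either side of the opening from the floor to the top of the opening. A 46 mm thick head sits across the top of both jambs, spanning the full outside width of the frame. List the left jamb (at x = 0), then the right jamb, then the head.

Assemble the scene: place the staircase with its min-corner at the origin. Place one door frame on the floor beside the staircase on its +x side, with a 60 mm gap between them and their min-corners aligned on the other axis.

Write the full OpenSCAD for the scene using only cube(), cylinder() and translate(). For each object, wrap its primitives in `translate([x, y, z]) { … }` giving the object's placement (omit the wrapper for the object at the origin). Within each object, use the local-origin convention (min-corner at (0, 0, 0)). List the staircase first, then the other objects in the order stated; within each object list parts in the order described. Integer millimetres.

cube([934, 243, 207]);
translate([0, 243, 207]) cube([934, 243, 207]);
translate([0, 486, 414]) cube([934, 243, 207]);
translate([0, 729, 621]) cube([934, 243, 207]);
translate([0, 972, 828]) cube([934, 243, 207]);
translate([994, 0, 0]) {
  cube([44, 155, 1995]);
  translate([929, 0, 0]) cube([44, 155, 1995]);
  translate([0, 0, 1995]) cube([973, 155, 46]);
}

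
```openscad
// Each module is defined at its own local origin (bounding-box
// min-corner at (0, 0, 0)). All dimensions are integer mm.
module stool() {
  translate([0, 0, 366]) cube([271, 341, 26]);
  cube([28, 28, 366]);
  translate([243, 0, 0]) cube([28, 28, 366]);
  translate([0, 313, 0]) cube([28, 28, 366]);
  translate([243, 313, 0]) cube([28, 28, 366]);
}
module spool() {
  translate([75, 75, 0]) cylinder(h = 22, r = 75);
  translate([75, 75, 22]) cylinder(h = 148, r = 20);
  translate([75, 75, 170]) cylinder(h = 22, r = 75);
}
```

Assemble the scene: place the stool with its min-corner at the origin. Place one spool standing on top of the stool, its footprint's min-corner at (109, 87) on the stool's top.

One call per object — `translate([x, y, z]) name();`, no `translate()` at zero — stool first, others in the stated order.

stool();
translate([109, 87, 392]) spool();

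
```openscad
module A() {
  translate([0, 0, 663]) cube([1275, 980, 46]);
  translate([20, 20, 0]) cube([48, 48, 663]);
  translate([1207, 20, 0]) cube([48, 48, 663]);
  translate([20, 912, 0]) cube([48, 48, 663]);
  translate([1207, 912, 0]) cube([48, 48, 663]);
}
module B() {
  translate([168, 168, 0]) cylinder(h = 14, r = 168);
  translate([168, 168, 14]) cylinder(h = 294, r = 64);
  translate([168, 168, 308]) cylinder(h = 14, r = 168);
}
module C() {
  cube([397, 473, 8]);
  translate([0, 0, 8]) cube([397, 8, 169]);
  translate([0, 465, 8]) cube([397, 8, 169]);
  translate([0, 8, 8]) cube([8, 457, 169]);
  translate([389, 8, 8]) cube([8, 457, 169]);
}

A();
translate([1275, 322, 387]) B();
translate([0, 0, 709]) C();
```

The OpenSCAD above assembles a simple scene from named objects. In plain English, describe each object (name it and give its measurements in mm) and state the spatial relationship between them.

A is a rectangular dining table. The top is 1275×980×46 mm with its upper surface at z = 709 mm. It stands on four 48×48 mm square legs, each inset 20 mm from the nearest pair of top edges, running from the floor to the underside of the top.

B is a spool: two coaxial disc flanges of radius 168 mm and thickness 14 mm, joined by a core cylinder of radius 64 mm and height 294 mm. The lower flange rests on z = 0 and the three cylinders share a vertical axis.

C is an open-topped rectangular box: outside dimensions 397×473×177 mm, with a uniform wall and base thickness of 8 mm. The base is a full 397×473 slab on the floor; four walls sit on top of the base. The front and back walls (the −y and +y sides) span the full width; the two side walls fit between them.

The spool is beside the table with their tops flush at z = 709. The open box is on top of the table.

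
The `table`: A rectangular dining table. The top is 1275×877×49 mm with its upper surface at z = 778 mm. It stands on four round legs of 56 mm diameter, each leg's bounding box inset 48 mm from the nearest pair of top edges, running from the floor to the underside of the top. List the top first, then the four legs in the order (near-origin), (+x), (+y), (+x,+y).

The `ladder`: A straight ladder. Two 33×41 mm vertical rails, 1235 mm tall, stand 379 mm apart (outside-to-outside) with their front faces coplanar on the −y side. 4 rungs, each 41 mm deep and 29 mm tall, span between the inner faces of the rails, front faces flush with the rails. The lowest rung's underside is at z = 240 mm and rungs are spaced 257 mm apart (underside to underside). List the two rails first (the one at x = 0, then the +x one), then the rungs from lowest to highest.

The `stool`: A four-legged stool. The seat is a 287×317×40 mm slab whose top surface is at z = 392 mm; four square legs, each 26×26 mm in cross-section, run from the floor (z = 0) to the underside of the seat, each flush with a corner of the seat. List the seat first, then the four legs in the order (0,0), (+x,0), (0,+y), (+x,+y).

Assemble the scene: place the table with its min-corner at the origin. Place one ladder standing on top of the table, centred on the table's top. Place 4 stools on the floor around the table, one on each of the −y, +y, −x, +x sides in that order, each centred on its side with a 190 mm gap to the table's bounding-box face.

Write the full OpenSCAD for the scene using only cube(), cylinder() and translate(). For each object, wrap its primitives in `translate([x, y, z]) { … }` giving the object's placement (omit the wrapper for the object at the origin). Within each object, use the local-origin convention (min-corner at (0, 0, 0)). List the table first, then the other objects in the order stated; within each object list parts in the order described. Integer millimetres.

translate([0, 0, 729]) cube([1275, 877, 49]);
translate([76, 76, 0]) cylinder(h = 729, r = 28);
translate([1199, 76, 0]) cylinder(h = 729, r = 28);
translate([76, 801, 0]) cylinder(h = 729, r = 28);
translate([1199, 801, 0]) cylinder(h = 729, r = 28);
translate([448, 418, 778]) {
  cube([33, 41, 1235]);
  translate([346, 0, 0]) cube([33, 41, 1235]);
  translate([33, 0, 240]) cube([313, 41, 29]);
  translate([33, 0, 497]) cube([313, 41, 29]);
  translate([33, 0, 754]) cube([313, 41, 29]);
  translate([33, 0, 1011]) cube([313, 41, 29]);
}
translate([494, -507, 0]) {
  translate([0, 0, 352]) cube([287, 317, 40]);
  cube([26, 26, 352]);
  translate([261, 0, 0]) cube([26, 26, 352]);
  translate([0, 291, 0]) cube([26, 26, 352]);
  translate([261, 291, 0]) cube([26, 26, 352]);
}
translate([494, 1067, 0]) {
  translate([0, 0, 352]) cube([287, 317, 40]);
  cube([26, 26, 352]);
  translate([261, 0, 0]) cube([26, 26, 352]);
  translate([0, 291, 0]) cube([26, 26, 352]);
  translate([261, 291, 0]) cube([26, 26, 352]);
}
translate([-477, 280, 0]) {
  translate([0, 0, 352]) cube([287, 317, 40]);
  cube([26, 26, 352]);
  translate([261, 0, 0]) cube([26, 26, 352]);
  translate([0, 291, 0]) cube([26, 26, 352]);
  translate([261, 291, 0]) cube([26, 26, 352]);
}
translate([1465, 280, 0]) {
  translate([0, 0, 352]) cube([287, 317, 40]);
  cube([26, 26, 352]);
  translate([261, 0, 0]) cube([26, 26, 352]);
  translate([0, 291, 0]) cube([26, 26, 352]);
  translate([261, 291, 0]) cube([26, 26, 352]);
}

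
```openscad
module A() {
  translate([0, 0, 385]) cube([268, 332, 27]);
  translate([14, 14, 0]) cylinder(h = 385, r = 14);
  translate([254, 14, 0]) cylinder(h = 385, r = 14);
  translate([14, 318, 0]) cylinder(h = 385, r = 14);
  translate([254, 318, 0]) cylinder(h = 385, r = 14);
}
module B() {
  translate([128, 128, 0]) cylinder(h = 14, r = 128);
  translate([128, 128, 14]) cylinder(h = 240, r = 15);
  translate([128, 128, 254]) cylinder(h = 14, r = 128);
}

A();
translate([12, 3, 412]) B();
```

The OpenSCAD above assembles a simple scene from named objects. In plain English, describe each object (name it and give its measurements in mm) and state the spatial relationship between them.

A is a four-legged stool. The seat is a 268×332×27 mm slab whose top surface is at z = 412 mm; four round legs, each 28 mm in diameter, run from the floor (z = 0) to the underside of the seat, each leg's axis is inset half a diameter from the nearest pair of seat edges (so the leg's bounding box is flush with the corner).

B is a spool: two coaxial disc flanges of radius 128 mm and thickness 14 mm, joined by a core cylinder of radius 15 mm and height 240 mm. The lower flange rests on z = 0 and the three cylinders share a vertical axis.

The spool is on top of the stool.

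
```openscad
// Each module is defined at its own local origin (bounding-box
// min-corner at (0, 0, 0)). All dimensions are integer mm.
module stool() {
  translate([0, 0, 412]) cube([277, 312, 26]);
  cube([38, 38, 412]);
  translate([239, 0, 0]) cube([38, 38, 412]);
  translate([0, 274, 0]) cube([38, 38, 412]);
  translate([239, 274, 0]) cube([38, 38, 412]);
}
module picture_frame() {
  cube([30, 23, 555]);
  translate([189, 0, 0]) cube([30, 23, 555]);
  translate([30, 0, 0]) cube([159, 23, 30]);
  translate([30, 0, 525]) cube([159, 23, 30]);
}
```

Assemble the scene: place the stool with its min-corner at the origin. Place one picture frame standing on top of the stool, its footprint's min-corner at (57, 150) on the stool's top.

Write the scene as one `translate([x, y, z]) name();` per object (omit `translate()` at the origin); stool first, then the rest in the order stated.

stool();
translate([57, 150, 438]) picture_frame();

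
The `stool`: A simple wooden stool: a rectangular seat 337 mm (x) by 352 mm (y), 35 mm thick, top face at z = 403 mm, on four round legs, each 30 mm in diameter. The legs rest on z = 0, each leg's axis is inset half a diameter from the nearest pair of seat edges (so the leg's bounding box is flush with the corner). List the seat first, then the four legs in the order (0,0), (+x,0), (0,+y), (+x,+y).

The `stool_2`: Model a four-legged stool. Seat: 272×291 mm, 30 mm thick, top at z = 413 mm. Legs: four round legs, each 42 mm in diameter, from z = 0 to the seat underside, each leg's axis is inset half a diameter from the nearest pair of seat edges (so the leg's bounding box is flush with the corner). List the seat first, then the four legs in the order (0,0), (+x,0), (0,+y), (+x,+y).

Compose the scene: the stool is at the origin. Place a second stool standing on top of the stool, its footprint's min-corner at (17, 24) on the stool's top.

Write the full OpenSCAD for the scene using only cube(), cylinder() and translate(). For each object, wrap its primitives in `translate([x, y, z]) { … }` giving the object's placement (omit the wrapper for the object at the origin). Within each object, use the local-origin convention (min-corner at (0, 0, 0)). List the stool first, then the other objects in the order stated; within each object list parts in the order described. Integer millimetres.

translate([0, 0, 368]) cube([337, 352, 35]);
translate([15, 15, 0]) cylinder(h = 368, r = 15);
translate([322, 15, 0]) cylinder(h = 368, r = 15);
translate([15, 337, 0]) cylinder(h = 368, r = 15);
translate([322, 337, 0]) cylinder(h = 368, r = 15);
translate([17, 24, 403]) {
  translate([0, 0, 383]) cube([272, 291, 30]);
  translate([21, 21, 0]) cylinder(h = 383, r = 21);
  translate([251, 21, 0]) cylinder(h = 383, r = 21);
  translate([21, 270, 0]) cylinder(h = 383, r = 21);
  translate([251, 270, 0]) cylinder(h = 383, r = 21);
}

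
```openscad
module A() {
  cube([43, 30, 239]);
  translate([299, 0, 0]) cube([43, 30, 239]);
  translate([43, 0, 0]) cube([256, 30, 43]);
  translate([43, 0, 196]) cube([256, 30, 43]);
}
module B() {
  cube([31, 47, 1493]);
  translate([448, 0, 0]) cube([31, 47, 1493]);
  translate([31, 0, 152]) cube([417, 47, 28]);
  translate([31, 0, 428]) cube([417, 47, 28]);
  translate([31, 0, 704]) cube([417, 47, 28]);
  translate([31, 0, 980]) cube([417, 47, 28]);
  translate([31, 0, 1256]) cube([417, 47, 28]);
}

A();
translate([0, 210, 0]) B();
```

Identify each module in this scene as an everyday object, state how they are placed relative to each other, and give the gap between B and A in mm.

The ladder's nearest face is 180 mm from the picture frame's +y face.

A is a picture frame. B is a ladder. The ladder is on the floor beside the picture frame on its +y side. The gap between the ladder and the picture frame is 180 mm.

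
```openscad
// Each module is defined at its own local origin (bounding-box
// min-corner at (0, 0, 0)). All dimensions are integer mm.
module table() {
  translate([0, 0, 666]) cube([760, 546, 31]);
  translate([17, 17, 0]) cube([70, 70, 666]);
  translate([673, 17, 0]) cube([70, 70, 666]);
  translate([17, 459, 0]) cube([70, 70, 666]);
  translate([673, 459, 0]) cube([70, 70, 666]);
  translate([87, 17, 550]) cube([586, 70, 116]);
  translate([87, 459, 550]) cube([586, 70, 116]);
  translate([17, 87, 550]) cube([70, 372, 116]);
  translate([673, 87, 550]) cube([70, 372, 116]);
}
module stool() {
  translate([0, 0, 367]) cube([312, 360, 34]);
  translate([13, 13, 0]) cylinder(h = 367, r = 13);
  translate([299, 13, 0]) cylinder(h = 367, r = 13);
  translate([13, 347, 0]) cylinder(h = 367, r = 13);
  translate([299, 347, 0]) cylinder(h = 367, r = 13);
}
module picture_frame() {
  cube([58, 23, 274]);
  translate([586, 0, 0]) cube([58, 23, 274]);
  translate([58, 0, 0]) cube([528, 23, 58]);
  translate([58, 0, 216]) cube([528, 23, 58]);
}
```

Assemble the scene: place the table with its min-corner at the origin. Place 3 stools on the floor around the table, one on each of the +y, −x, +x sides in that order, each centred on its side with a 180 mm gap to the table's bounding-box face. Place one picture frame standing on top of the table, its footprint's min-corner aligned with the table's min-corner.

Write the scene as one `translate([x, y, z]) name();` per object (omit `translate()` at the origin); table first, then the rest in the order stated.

table();
translate([224, 726, 0]) stool();
translate([-492, 93, 0]) stool();
translate([940, 93, 0]) stool();
translate([0, 0, 697]) picture_frame();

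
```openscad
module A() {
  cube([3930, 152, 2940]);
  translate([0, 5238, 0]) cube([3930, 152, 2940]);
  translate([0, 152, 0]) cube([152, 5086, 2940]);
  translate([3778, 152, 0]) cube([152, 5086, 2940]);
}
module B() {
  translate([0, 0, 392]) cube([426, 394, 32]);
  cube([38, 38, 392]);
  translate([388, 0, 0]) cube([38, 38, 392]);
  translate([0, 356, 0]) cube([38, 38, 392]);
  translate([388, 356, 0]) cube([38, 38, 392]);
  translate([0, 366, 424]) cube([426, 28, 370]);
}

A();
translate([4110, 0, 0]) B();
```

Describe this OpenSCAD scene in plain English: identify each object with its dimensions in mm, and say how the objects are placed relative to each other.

A is the wall frame of a small rectangular building: four walls, each 2940 mm tall and 152 mm thick, enclosing a footprint 3930 mm (x) by 5390 mm (y) outside-to-outside, with no floor or roof. The front and back walls (the −y and +y sides) span the full width; the two side walls fit between them.

B is a chair: 426×394 mm seat, 32 mm thick, top at z = 424 mm, on four 38 mm square corner legs flush with the seat edges. A 28 mm thick backrest slab spans the full seat width, extending 370 mm above the seat top, its back face flush with the seat's +y edge.

The chair is on the floor beside the house frame on its +x side.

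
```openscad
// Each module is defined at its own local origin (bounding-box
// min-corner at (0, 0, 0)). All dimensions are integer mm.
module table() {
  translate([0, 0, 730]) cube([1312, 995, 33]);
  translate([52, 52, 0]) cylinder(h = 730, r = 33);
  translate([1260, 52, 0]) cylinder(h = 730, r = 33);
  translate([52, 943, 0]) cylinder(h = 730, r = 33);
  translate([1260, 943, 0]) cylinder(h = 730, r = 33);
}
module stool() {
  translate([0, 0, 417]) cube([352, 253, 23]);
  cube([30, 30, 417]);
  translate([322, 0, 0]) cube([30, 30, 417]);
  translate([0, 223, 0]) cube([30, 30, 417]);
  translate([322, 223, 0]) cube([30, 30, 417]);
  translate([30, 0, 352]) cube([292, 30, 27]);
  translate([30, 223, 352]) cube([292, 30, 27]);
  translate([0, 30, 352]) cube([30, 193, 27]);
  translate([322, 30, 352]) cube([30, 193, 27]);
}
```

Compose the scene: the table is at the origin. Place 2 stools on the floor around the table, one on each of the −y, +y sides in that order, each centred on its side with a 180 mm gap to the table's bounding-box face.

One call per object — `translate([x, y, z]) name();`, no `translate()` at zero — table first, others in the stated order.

table();
translate([480, -433, 0]) stool();
translate([480, 1175, 0]) stool();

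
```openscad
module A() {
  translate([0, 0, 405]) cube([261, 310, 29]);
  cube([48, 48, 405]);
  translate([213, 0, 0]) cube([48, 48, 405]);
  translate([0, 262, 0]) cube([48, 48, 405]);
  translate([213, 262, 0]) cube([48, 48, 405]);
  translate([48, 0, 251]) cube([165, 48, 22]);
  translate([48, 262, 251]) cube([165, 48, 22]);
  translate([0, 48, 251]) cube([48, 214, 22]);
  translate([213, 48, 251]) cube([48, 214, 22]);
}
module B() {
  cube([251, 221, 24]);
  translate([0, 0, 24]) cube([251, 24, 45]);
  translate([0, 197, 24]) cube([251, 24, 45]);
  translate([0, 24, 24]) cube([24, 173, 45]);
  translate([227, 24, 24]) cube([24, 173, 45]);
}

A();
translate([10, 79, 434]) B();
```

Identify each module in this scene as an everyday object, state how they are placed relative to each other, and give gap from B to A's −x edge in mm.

A is a stool. B is an open box. The open box is on top of the stool. The gap from the open box to the stool's −x edge is 10 mm.

The open box's min-x is at 10; the stool's min-x is 0; gap = 10 mm.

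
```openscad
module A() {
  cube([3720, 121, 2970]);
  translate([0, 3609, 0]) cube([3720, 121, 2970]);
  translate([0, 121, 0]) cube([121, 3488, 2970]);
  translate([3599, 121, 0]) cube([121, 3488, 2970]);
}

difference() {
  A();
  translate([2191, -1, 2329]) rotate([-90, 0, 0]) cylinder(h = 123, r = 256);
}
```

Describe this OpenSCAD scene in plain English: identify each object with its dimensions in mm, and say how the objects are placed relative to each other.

A is the wall frame of a small rectangular building: four walls, each 2970 mm tall and 121 mm thick, enclosing a footprint 3720 mm (x) by 3730 mm (y) outside-to-outside, with no floor or roof. The front and back walls (the −y and +y sides) span the full width; the two side walls fit between them.

The house frame has a circular hole of radius 256 mm through its front wall, centred at (x = 2191, z = 2329).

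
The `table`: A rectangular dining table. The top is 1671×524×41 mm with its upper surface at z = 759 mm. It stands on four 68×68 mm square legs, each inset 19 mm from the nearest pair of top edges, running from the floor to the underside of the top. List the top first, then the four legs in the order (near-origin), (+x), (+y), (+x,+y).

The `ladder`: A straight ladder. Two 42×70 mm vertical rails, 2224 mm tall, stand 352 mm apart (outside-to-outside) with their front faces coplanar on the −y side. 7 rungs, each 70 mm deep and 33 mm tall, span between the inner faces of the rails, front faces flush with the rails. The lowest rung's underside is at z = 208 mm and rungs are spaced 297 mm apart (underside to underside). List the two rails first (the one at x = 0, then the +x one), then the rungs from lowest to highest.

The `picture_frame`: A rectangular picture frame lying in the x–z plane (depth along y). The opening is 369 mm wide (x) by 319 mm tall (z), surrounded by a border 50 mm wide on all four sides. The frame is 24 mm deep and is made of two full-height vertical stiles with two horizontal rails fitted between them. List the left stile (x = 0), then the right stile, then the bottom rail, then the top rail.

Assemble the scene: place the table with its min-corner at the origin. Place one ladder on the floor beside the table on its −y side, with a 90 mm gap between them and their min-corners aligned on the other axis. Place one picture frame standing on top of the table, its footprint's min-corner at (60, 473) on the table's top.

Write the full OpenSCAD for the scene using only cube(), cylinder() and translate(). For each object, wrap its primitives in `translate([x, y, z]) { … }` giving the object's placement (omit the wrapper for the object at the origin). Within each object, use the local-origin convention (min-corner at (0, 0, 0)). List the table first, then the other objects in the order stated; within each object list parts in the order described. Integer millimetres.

translate([0, 0, 718]) cube([1671, 524, 41]);
translate([19, 19, 0]) cube([68, 68, 718]);
translate([1584, 19, 0]) cube([68, 68, 718]);
translate([19, 437, 0]) cube([68, 68, 718]);
translate([1584, 437, 0]) cube([68, 68, 718]);
translate([0, -160, 0]) {
  cube([42, 70, 2224]);
  translate([310, 0, 0]) cube([42, 70, 2224]);
  translate([42, 0, 208]) cube([268, 70, 33]);
  translate([42, 0, 505]) cube([268, 70, 33]);
  translate([42, 0, 802]) cube([268, 70, 33]);
  translate([42, 0, 1099]) cube([268, 70, 33]);
  translate([42, 0, 1396]) cube([268, 70, 33]);
  translate([42, 0, 1693]) cube([268, 70, 33]);
  translate([42, 0, 1990]) cube([268, 70, 33]);
}
translate([60, 473, 759]) {
  cube([50, 24, 419]);
  translate([419, 0, 0]) cube([50, 24, 419]);
  translate([50, 0, 0]) cube([369, 24, 50]);
  translate([50, 0, 369]) cube([369, 24, 50]);
}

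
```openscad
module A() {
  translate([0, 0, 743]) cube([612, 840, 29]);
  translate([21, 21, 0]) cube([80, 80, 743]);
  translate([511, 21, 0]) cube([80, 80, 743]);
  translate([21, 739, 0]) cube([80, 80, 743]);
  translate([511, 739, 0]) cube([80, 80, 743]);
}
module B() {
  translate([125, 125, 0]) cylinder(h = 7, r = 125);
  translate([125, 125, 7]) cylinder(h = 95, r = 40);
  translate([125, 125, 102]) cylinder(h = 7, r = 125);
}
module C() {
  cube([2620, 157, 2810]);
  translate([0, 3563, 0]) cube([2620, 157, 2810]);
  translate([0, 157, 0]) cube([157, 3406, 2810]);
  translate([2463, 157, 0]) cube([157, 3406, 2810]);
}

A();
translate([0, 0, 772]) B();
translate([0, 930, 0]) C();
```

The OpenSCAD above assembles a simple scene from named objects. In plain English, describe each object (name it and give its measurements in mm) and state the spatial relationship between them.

A is a table with a 612×840 mm rectangular top, 29 mm thick, top surface at z = 772 mm, supported by four 80×80 mm square legs, each inset 21 mm from the nearest pair of top edges, running from the floor.

B is a spool: two coaxial disc flanges of radius 125 mm and thickness 7 mm, joined by a core cylinder of radius 40 mm and height 95 mm. The lower flange rests on z = 0 and the three cylinders share a vertical axis.

C is the wall frame of a small rectangular building: four walls, each 2810 mm tall and 157 mm thick, enclosing a footprint 2620 mm (x) by 3720 mm (y) outside-to-outside, with no floor or roof. The front and back walls (the −y and +y sides) span the full width; the two side walls fit between them.

The spool is on top of the table. The house frame is on the floor beside the table on its +y side.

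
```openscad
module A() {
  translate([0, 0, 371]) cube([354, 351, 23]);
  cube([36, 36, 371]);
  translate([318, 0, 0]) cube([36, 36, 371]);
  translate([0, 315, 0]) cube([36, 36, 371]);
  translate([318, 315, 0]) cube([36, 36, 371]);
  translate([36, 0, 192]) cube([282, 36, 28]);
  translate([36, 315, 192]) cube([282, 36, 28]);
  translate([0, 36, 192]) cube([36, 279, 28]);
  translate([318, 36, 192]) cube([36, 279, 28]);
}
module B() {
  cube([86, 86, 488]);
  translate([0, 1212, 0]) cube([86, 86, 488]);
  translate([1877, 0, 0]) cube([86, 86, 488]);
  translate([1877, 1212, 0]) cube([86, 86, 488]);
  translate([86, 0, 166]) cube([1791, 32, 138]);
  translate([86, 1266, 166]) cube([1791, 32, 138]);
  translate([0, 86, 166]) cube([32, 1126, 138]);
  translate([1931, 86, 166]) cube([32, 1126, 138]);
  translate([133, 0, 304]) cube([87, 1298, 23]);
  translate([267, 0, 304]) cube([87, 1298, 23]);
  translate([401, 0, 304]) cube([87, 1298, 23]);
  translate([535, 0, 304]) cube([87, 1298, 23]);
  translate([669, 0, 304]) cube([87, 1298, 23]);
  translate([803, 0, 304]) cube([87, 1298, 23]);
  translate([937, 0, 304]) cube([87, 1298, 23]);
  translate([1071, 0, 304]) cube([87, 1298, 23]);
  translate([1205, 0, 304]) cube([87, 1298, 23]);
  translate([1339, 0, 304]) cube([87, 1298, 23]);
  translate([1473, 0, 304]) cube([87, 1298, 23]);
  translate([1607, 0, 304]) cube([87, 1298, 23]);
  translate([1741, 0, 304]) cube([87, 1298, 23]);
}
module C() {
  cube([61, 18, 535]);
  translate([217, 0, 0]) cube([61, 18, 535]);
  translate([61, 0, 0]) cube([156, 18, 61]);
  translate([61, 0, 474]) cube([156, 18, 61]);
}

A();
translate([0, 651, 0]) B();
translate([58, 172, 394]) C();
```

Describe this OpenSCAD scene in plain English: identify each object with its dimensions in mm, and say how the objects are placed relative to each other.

A is a four-legged stool. The seat is 354×351 mm, 23 mm thick, top at z = 394 mm. It stands on four square legs, each 36×36 mm in cross-section, from z = 0 to the seat underside, each flush with a corner of the seat. Four stretchers, 36 mm wide and 28 mm tall, connect adjacent legs with their undersides at z = 192 mm, each running between the inner faces of the legs it joins and aligned with the legs' outer faces on the other axis.

B is a bed frame 1963 mm long (x) by 1298 mm wide (y). Four 86×86 mm corner posts, 488 mm tall, at the corners of the footprint. Four rails of 32 mm thickness and 138 mm height run between adjacent posts with their undersides at z = 166 mm, their outer faces flush with the outside of the frame (the two x-running rails run between the posts' inner faces; the two y-running rails run between the posts' inner faces). 13 slats, each 87 mm wide (x) and 23 mm thick, lie across the top of the two x-running rails, running the full 1298 mm width of the frame in y; the slats are evenly spaced along x between the inner faces of the end posts with equal gaps (rounded down to the nearest mm) at the −x end and between each pair — any rounding remainder accumulates at the +x end.

C is a rectangular picture frame lying in the x–z plane (depth along y). The opening is 156 mm wide (x) by 413 mm tall (z), surrounded by a border 61 mm wide on all four sides. The frame is 18 mm deep and is made of two full-height vertical stiles with two horizontal rails fitted between them.

The bed frame is on the floor beside the stool on its +y side. The picture frame is on top of the stool.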